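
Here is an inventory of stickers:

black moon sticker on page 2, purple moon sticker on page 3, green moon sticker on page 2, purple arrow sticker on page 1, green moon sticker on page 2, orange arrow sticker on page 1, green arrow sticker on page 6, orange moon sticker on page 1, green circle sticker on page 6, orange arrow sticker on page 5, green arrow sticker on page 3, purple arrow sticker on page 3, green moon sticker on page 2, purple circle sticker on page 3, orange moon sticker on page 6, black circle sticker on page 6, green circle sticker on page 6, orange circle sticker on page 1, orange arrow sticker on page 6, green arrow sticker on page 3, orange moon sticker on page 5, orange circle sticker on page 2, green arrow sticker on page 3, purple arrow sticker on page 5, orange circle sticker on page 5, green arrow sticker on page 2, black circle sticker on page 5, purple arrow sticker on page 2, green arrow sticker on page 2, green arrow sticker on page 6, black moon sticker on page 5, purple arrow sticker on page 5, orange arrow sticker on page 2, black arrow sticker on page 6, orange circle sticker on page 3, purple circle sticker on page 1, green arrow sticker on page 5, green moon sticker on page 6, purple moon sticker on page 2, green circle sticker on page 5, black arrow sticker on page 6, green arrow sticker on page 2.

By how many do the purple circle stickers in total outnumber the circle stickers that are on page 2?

purple circle stickers: 2.
circle stickers on page 2: 1.
2 − 1 = 1.

1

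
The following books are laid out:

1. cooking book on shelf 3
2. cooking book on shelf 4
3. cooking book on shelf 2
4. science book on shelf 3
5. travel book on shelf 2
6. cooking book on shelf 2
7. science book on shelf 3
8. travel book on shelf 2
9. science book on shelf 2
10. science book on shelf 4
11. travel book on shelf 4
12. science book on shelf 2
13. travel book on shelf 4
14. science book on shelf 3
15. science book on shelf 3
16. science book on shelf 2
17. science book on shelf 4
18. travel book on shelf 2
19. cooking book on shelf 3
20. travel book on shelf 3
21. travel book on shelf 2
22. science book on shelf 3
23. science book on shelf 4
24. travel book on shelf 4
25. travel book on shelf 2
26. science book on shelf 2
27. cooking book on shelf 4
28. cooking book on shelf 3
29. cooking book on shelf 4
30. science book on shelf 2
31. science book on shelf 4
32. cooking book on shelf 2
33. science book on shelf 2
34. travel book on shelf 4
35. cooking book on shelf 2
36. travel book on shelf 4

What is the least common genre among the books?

Counts by genre: science 15, travel 11, cooking 10.
The minimum is 10, held uniquely by cooking.

cooking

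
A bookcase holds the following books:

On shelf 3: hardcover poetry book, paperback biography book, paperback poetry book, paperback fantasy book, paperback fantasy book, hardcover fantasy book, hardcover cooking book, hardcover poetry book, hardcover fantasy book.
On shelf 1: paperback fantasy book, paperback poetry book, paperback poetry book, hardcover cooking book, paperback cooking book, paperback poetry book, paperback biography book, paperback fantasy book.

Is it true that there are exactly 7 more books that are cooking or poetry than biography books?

True

There are 9 books that are cooking or poetry.
There are 2 biography books.
The claim requires 9 − 2 (= 7) to equal 7, which holds.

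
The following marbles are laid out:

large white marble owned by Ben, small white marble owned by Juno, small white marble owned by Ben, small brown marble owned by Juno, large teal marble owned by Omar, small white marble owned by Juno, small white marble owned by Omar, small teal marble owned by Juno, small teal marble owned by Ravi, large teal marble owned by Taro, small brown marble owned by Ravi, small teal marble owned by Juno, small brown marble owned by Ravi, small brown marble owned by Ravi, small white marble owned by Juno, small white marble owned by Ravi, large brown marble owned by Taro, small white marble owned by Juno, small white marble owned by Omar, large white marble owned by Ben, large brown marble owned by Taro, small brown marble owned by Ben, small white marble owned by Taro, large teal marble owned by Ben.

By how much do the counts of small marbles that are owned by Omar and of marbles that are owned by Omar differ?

1

small marbles owned by Omar: 2. marbles owned by Omar: 3.
|2 − 3| = 3 − 2 = 1.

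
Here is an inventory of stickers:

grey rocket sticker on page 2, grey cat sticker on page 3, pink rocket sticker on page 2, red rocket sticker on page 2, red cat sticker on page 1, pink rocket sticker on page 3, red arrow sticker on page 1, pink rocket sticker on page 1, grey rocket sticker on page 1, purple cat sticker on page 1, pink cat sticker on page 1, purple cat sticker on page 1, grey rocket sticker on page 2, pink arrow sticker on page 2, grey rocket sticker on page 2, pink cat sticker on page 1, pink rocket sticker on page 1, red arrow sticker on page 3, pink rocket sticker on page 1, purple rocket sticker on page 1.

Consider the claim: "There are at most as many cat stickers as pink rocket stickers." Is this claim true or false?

cat stickers: 6.
pink rocket stickers: 5.
The claim requires 6 ≤ 5, which does not hold.

False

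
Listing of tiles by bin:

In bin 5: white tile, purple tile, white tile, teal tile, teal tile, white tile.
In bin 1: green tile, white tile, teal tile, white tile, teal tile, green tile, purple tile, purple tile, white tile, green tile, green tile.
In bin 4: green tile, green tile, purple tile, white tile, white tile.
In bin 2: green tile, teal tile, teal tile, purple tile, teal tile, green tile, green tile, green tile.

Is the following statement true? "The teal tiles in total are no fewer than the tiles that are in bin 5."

There are 7 teal tiles.
There are 6 tiles in bin 5.
The claim requires 7 ≥ 6, which holds.

True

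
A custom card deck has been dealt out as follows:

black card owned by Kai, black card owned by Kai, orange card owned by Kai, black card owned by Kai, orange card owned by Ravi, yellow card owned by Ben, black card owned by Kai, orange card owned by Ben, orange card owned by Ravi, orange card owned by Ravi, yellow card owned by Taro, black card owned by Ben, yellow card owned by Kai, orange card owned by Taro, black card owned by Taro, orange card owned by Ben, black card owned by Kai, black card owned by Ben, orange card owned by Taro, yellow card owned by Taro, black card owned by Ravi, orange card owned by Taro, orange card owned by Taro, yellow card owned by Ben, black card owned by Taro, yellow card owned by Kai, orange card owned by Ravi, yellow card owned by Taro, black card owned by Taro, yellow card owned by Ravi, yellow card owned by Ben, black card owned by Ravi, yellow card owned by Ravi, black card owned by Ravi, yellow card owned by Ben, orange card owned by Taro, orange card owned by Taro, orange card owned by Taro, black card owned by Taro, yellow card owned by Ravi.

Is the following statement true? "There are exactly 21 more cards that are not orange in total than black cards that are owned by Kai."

True

|cards that are not orange| = 26.
|black cards owned by Kai| = 5.
The claim requires 26 − 5 (= 21) to equal 21, which holds.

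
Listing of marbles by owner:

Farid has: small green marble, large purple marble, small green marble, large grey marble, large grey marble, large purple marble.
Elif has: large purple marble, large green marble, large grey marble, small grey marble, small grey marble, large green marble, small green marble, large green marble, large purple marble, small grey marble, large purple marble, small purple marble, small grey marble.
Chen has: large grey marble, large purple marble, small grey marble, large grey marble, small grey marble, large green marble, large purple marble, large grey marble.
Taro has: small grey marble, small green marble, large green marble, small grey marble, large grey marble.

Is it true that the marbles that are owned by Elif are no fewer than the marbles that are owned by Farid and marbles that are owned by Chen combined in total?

Count of marbles owned by Elif: 13.
marbles owned by Farid: 6; marbles owned by Chen: 8; combined: 6 + 8 = 14.
The claim requires 13 ≥ 14, which does not hold.

False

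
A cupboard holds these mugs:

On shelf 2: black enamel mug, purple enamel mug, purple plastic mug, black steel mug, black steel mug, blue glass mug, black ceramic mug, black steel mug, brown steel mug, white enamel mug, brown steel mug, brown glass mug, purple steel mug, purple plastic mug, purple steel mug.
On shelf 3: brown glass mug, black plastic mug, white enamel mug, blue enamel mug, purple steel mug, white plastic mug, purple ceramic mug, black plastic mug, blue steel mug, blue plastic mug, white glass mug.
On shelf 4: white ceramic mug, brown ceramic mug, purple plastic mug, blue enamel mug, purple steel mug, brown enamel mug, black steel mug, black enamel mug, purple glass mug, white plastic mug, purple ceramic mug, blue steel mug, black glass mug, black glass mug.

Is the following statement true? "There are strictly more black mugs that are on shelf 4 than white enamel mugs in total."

True

There are 4 black mugs on shelf 4.
There are 2 white enamel mugs.
The claim requires 4 > 2, which holds.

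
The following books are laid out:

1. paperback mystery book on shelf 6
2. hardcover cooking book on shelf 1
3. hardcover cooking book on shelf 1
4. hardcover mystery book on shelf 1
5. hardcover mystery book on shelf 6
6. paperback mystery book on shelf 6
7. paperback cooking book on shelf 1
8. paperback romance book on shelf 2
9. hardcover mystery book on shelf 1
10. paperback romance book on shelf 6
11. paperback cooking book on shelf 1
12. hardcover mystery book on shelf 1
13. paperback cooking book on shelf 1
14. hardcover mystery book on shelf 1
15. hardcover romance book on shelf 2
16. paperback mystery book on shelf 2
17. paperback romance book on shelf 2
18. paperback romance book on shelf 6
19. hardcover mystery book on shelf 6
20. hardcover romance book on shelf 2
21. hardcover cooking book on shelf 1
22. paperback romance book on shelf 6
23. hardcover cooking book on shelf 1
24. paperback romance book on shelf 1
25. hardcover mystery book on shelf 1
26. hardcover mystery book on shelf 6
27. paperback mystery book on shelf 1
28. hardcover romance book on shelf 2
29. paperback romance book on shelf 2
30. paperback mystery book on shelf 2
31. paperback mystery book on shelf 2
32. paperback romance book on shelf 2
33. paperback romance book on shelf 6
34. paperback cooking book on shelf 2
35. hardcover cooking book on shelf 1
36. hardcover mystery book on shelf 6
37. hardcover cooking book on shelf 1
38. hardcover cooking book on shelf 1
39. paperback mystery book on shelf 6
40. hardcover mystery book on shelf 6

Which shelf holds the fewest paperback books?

shelf 1

Counts by shelf (restricted to paperback books): shelf 2→8, shelf 6→7, shelf 1→5.
The minimum is 5, held uniquely by shelf 1.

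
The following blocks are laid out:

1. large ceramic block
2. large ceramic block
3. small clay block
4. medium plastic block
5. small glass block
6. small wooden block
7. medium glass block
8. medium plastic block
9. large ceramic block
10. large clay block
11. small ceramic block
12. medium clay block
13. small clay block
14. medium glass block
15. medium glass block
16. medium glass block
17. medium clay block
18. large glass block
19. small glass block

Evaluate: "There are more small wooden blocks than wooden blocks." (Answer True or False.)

There is 1 small wooden block.
There is 1 wooden block.
The claim requires 1 > 1, which does not hold.

False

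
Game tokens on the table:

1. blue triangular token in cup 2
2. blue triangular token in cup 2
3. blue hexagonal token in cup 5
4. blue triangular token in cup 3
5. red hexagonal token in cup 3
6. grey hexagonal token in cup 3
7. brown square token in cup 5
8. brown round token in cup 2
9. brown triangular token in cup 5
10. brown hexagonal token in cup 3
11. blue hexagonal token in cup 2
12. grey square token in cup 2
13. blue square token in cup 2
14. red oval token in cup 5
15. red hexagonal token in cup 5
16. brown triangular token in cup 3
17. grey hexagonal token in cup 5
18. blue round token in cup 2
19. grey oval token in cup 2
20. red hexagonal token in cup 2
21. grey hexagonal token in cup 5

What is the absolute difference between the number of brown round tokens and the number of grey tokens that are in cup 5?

brown round tokens: 1. grey tokens in cup 5: 2.
|1 − 2| = 2 − 1 = 1.

1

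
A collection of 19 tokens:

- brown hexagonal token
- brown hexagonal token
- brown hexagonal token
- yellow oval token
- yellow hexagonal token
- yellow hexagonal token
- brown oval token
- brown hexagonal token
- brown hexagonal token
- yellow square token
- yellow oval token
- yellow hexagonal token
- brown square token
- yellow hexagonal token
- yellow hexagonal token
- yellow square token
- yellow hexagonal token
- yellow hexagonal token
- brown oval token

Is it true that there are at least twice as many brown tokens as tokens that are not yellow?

|brown tokens| = 8.
|tokens that are not yellow| = 8.
The claim requires 8 ≥ 2 × 8 = 16, which does not hold.

False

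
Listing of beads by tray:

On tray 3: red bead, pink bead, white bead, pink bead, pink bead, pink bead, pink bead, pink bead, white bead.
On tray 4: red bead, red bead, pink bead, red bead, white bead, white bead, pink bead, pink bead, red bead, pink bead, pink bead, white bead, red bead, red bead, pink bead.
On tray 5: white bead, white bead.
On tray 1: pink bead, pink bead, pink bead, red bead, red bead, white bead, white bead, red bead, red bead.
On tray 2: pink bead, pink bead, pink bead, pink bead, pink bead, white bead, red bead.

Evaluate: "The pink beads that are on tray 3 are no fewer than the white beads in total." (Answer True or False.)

False

pink beads on tray 3: 6.
white beads: 10.
The claim requires 6 ≥ 10, which does not hold.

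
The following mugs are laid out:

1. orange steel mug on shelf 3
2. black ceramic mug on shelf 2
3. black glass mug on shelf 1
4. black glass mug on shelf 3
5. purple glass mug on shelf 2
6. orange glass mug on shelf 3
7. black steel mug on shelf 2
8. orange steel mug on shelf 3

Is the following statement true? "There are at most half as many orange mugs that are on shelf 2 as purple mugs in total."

True

There are 0 orange mugs on shelf 2.
There is 1 purple mug.
The claim requires 2 × 0 = 0 ≤ 1, which holds.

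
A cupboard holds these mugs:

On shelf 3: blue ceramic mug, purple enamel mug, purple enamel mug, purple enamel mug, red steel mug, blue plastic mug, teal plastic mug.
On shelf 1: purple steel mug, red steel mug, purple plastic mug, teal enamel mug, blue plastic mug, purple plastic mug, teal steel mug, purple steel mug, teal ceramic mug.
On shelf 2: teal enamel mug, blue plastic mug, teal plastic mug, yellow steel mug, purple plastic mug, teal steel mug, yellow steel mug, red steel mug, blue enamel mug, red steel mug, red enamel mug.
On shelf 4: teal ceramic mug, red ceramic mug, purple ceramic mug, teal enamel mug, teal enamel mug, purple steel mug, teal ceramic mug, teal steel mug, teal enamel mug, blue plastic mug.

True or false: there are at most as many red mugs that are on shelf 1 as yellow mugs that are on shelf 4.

False

There is 1 red mug on shelf 1.
There are 0 yellow mugs on shelf 4.
The claim requires 1 ≤ 0, which does not hold.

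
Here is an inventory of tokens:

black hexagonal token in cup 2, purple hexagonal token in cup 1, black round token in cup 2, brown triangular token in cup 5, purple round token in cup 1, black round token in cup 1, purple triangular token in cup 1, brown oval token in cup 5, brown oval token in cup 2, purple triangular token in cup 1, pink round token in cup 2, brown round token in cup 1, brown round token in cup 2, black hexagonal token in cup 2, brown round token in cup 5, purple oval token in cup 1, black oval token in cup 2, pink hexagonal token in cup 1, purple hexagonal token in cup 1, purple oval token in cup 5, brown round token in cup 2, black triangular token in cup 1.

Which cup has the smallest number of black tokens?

cup 5

Counts by cup (restricted to black tokens): cup 2→4, cup 1→2, cup 5→0.
The minimum is 0, held uniquely by cup 5.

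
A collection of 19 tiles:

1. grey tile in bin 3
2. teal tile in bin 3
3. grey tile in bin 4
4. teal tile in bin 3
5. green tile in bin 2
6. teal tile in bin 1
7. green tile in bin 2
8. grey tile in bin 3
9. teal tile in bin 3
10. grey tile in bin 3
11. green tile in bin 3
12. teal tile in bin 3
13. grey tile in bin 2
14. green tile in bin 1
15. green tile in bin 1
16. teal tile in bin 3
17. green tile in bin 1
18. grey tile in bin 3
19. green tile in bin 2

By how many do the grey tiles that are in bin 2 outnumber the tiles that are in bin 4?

grey tiles in bin 2: 1.
tiles in bin 4: 1.
1 − 1 = 0.

0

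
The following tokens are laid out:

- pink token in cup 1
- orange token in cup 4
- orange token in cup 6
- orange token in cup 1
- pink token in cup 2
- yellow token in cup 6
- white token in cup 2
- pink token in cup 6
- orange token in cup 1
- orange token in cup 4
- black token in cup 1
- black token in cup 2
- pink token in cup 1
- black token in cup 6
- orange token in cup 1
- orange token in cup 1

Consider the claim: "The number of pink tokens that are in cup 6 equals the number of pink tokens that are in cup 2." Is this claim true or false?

True

pink tokens in cup 6: 1.
pink tokens in cup 2: 1.
The claim requires 1 = 1, which holds.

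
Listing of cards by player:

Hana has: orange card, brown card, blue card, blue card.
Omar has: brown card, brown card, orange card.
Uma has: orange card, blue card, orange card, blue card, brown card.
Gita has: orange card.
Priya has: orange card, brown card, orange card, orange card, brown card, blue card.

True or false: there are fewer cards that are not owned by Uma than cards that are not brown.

False

|cards that are not owned by Uma| = 14.
|cards that are not brown| = 13.
The claim requires 14 < 13, which does not hold.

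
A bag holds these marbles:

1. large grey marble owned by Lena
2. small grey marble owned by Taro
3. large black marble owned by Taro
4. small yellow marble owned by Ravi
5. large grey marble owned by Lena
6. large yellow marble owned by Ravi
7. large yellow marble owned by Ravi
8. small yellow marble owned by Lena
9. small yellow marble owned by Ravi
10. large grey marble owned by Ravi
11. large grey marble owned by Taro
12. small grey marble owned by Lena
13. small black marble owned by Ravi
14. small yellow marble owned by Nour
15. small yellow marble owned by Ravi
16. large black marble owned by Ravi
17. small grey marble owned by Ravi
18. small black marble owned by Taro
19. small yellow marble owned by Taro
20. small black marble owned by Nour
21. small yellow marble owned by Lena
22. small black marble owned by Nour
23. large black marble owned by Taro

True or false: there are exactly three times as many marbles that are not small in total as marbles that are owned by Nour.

marbles that are not small: 9.
marbles owned by Nour: 3.
The claim requires 9 = 3 × 3 = 9, which holds.

True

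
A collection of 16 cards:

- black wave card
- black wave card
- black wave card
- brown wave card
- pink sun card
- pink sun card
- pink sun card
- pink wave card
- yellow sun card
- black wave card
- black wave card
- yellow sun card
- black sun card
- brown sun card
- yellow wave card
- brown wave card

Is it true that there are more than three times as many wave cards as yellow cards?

There are 9 wave cards.
There are 3 yellow cards.
The claim requires 9 > 3 × 3 = 9, which does not hold.

False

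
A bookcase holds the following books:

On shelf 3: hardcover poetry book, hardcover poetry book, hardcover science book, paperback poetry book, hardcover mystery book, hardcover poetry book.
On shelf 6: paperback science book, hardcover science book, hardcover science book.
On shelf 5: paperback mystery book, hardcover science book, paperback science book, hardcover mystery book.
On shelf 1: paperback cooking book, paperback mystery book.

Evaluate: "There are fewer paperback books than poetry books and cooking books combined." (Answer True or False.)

False

|paperback books| = 6.
poetry books: 4; cooking books: 1; combined: 4 + 1 = 5.
The claim requires 6 < 5, which does not hold.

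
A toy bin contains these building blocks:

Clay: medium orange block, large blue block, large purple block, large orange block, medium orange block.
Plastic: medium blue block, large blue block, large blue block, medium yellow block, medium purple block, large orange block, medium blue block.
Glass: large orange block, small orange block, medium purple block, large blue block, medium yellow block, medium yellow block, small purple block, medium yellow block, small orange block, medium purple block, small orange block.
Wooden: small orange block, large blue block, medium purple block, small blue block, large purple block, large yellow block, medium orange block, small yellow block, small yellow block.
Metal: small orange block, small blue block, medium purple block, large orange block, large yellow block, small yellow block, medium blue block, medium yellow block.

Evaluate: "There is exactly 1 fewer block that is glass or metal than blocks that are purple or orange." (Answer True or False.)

There are 19 blocks that are glass or metal.
There are 20 blocks that are purple or orange.
The claim requires 20 − 19 (= 1) to equal 1, which holds.

True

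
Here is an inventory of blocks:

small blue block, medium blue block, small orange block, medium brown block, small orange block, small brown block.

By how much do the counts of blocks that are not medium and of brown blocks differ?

blocks that are not medium: 4. brown blocks: 2.
|4 − 2| = 4 − 2 = 2.

2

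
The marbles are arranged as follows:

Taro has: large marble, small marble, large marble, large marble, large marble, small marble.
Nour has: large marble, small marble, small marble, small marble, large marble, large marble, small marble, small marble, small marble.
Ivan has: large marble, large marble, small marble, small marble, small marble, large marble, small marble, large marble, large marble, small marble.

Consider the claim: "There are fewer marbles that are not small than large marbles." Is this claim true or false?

False

There are 12 marbles that are not small.
There are 12 large marbles.
The claim requires 12 < 12, which does not hold.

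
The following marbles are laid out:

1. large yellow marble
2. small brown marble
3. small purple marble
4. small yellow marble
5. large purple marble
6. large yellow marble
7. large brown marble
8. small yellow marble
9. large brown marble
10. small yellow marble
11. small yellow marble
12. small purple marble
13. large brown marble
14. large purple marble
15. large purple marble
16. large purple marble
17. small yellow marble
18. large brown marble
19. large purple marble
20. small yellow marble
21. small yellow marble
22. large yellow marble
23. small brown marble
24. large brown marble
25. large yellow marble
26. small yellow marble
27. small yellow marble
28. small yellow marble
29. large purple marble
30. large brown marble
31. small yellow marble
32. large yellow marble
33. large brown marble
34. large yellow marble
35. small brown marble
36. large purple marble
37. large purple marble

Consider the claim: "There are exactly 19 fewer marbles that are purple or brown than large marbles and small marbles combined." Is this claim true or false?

marbles that are purple or brown: 20.
large marbles: 21; small marbles: 16; combined: 21 + 16 = 37.
The claim requires 37 − 20 (= 17) to equal 19, which does not hold.

False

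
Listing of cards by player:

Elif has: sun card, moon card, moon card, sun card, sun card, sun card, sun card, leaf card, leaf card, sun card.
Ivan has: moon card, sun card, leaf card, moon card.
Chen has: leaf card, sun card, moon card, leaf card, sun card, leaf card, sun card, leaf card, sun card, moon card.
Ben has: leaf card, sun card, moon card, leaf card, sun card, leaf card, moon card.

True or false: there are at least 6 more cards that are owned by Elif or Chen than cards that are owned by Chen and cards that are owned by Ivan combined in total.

True

|cards owned by Elif or Chen| = 20.
cards owned by Chen: 10; cards owned by Ivan: 4; combined: 10 + 4 = 14.
The claim requires 20 − 14 = 6 ≥ 6, which holds.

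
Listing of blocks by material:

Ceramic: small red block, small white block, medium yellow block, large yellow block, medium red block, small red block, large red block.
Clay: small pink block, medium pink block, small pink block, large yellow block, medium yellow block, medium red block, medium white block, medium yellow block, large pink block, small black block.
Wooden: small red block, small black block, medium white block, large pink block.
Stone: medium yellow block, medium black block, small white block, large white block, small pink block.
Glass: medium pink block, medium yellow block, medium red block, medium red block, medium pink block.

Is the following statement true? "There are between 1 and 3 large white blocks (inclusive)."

large white blocks: 1.
The claim requires 1 ≤ 1 ≤ 3, which holds.

True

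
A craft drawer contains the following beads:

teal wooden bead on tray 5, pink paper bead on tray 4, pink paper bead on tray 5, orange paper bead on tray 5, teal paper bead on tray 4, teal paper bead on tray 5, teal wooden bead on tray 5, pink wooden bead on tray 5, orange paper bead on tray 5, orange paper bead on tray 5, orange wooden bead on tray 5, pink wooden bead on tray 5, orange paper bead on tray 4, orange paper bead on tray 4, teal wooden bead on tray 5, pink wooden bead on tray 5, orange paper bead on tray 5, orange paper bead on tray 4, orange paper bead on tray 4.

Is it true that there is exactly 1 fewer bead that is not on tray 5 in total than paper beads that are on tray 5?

|beads that are not on tray 5| = 6.
|paper beads on tray 5| = 6.
The claim requires 6 − 6 (= 0) to equal 1, which does not hold.

False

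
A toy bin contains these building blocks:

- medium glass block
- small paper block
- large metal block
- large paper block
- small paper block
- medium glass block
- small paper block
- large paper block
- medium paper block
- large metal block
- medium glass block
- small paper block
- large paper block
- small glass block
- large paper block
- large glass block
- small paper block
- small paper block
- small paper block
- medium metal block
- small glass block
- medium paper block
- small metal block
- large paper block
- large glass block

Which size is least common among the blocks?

medium

Counts by size: small 10, large 9, medium 6.
The minimum is 6, held uniquely by medium.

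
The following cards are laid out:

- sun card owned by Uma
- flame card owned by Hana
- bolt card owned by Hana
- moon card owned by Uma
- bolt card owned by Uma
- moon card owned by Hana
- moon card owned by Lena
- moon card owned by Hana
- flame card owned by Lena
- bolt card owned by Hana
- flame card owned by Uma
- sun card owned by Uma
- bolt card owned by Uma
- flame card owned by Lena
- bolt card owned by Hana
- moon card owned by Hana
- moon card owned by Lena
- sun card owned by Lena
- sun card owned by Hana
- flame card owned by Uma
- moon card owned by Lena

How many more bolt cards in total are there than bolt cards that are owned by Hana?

bolt cards: 5.
bolt cards owned by Hana: 3.
5 − 3 = 2.

2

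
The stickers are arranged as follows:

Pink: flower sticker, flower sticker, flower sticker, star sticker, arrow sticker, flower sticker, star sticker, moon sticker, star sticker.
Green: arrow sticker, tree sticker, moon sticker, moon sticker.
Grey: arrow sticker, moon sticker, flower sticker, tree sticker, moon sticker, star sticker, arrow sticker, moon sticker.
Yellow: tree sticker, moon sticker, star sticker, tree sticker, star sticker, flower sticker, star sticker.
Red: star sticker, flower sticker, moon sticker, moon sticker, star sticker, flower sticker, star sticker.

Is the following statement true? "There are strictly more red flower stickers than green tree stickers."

|red flower stickers| = 2.
|green tree stickers| = 1.
The claim requires 2 > 1, which holds.

True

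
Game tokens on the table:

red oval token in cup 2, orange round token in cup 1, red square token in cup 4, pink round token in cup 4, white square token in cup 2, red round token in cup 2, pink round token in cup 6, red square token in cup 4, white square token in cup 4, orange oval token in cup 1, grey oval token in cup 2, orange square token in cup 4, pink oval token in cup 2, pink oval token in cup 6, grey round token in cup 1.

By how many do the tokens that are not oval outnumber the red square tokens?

tokens that are not oval: 10.
red square tokens: 2.
10 − 2 = 8.

8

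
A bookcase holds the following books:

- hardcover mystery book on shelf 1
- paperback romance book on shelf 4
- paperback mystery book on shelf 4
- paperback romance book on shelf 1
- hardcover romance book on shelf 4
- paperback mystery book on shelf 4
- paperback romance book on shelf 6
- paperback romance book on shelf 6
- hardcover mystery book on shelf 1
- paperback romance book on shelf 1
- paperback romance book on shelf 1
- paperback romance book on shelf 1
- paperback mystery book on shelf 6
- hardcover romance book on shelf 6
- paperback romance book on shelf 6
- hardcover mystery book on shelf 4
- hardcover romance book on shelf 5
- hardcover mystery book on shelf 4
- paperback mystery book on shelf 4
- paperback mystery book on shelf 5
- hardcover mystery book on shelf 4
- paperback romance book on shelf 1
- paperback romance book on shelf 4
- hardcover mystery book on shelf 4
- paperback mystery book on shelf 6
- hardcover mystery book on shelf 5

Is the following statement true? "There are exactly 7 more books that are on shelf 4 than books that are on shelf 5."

There are 10 books on shelf 4.
There are 3 books on shelf 5.
The claim requires 10 − 3 (= 7) to equal 7, which holds.

True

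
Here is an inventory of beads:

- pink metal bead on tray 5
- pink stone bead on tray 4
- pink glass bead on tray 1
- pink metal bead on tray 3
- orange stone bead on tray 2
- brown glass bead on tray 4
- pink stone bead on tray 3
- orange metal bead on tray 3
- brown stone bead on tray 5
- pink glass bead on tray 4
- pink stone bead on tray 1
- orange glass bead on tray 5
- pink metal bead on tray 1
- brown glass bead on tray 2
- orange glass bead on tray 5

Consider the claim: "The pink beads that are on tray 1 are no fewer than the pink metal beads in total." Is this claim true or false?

True

pink beads on tray 1: 3.
pink metal beads: 3.
The claim requires 3 ≥ 3, which holds.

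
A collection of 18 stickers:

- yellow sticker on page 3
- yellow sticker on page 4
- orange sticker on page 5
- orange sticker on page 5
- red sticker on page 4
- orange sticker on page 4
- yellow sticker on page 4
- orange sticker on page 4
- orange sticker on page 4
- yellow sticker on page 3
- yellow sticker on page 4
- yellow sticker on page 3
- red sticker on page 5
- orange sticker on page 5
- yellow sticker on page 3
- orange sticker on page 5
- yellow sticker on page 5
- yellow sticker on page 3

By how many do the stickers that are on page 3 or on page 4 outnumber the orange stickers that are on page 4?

stickers on page 3 or on page 4: 12.
orange stickers on page 4: 3.
12 − 3 = 9.

9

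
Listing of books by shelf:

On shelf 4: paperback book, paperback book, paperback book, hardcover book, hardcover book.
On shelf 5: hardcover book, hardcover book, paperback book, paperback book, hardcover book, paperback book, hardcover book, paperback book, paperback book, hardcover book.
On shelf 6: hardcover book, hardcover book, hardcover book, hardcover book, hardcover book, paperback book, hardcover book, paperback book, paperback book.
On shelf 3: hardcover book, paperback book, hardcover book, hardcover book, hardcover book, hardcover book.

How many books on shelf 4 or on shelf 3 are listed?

on shelf 3: 6; on shelf 4: 5; together 6 + 5 = 11.

11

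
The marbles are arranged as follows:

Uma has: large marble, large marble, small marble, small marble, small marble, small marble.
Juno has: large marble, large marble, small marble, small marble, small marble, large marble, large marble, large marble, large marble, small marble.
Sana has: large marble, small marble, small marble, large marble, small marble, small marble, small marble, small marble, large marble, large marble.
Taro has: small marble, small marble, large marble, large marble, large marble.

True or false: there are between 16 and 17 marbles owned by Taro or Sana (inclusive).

False

|marbles owned by Taro or Sana| = 15.
The claim requires 16 ≤ 15 ≤ 17, which does not hold.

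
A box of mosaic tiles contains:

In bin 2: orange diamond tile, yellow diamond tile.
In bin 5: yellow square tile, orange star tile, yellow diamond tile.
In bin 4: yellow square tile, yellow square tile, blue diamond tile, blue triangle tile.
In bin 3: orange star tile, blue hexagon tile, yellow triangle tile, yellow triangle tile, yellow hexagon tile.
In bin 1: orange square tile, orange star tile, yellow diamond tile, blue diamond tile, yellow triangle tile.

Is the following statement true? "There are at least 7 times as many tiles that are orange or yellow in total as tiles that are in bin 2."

True

There are 15 tiles that are orange or yellow.
There are 2 tiles in bin 2.
The claim requires 15 ≥ 7 × 2 = 14, which holds.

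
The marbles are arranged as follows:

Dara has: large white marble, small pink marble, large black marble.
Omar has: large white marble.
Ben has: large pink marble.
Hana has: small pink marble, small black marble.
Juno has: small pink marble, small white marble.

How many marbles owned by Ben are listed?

1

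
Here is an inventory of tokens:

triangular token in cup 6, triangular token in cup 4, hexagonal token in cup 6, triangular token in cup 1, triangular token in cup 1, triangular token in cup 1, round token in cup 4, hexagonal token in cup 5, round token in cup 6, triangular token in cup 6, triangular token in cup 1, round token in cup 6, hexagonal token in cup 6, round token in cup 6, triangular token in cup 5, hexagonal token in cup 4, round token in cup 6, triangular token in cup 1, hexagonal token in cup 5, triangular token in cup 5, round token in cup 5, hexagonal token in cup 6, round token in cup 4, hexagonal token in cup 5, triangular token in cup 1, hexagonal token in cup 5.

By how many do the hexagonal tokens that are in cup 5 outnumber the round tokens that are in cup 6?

hexagonal tokens in cup 5: 4.
round tokens in cup 6: 4.
4 − 4 = 0.

0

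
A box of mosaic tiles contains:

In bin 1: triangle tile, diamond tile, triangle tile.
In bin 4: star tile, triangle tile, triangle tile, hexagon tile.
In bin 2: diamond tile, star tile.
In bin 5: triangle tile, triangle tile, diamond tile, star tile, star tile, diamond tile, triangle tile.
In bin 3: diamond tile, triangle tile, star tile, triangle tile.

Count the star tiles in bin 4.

1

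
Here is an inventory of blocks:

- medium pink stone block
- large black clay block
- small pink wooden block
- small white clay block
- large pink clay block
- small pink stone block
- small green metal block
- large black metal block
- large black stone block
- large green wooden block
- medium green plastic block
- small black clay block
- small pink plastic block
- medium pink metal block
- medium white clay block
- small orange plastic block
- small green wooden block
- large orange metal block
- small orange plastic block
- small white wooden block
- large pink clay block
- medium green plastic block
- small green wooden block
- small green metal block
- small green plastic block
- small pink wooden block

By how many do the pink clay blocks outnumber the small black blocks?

pink clay blocks: 2.
small black blocks: 1.
2 − 1 = 1.

1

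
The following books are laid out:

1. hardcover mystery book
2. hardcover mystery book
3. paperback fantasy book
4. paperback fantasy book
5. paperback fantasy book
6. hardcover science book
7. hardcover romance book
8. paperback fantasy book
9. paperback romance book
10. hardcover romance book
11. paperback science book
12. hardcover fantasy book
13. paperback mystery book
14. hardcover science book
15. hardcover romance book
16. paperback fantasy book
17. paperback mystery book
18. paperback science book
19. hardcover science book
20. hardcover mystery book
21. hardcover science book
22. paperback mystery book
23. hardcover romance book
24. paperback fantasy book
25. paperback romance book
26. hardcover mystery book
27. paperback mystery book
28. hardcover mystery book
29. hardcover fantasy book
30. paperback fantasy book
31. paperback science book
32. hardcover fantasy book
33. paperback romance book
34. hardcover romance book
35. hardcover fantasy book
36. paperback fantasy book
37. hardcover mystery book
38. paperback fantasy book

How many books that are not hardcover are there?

Total books: 38; with the excluded value: 19; remaining 38 − 19 = 19.

19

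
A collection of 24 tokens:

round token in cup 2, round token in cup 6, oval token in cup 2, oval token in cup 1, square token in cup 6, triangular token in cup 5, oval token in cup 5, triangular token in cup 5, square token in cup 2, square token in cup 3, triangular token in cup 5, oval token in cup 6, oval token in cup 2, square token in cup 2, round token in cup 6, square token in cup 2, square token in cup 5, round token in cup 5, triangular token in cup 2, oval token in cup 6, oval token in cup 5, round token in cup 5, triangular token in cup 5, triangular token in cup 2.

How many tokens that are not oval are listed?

17

Total tokens: 24; with the excluded value: 7; remaining 24 − 7 = 17.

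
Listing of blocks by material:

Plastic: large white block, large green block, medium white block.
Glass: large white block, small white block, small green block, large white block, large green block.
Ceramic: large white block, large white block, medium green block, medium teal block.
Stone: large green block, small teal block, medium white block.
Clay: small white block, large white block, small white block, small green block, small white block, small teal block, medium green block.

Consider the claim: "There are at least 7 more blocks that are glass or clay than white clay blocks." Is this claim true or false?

|blocks that are glass or clay| = 12.
|white clay blocks| = 4.
The claim requires 12 − 4 = 8 ≥ 7, which holds.

True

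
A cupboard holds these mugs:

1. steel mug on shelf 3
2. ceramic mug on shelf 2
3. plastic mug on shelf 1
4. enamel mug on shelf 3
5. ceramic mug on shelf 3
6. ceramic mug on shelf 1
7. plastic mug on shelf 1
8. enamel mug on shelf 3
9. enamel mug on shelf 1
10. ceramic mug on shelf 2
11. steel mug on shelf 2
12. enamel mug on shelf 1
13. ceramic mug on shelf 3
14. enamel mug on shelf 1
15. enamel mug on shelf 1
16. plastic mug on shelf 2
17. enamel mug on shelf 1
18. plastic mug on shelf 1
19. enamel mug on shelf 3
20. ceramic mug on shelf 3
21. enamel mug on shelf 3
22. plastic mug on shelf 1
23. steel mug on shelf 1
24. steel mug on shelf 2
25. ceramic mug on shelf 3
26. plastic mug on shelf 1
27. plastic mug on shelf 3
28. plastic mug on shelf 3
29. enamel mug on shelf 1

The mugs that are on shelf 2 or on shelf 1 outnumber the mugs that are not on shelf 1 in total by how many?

mugs on shelf 2 or on shelf 1: 18.
mugs that are not on shelf 1: 16.
18 − 16 = 2.

2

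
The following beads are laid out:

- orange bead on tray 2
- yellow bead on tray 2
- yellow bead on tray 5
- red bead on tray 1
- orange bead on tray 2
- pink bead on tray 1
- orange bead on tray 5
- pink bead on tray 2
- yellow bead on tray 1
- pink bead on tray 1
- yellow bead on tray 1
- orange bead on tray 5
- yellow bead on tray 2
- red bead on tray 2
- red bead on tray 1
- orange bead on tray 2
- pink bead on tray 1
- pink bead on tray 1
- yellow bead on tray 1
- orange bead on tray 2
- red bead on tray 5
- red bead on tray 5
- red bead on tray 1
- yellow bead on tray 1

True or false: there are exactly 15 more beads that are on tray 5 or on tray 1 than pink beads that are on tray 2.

beads on tray 5 or on tray 1: 16.
pink beads on tray 2: 1.
The claim requires 16 − 1 (= 15) to equal 15, which holds.

True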